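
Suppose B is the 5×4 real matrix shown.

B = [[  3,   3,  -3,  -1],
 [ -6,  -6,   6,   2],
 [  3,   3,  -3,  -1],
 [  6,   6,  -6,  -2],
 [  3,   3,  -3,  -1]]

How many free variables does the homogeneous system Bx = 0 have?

3

Row reduce to echelon form.
R2 ← R2 + (2)·R1: [0, 0, 0, 0]
R3 ← R3 − R1: [0, 0, 0, 0]
R4 ← R4 − (2)·R1: [0, 0, 0, 0]
R5 ← R5 − R1: [0, 0, 0, 0]
1 nonzero row, so rank(B) = 1.
B has 4 columns; by rank–nullity, nullity = 4 − 1 = 3.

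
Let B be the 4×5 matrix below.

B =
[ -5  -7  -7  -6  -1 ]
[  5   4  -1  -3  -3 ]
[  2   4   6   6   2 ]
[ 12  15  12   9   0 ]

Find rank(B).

2

Row reduce to echelon form.
R2 ← R2 + R1: [0, -3, -8, -9, -4]
R3 ← R3 + (2/5)·R1: [0, 6/5, 16/5, 18/5, 8/5]
R4 ← R4 + (12/5)·R1: [0, -9/5, -24/5, -27/5, -12/5]
R3 ← R3 + (2/5)·R2: [0, 0, 0, 0, 0]
R4 ← R4 − (3/5)·R2: [0, 0, 0, 0, 0]
Echelon form has 2 nonzero rows, so rank(B) = 2.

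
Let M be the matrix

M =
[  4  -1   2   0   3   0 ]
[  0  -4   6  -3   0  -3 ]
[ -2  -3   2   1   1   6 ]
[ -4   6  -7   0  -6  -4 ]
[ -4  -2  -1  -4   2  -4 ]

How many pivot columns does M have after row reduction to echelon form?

Row reduce to echelon form.
R3 ← R3 + (1/2)·R1: [0, -7/2, 3, 1, 5/2, 6]
R4 ← R4 + R1: [0, 5, -5, 0, -3, -4]
R5 ← R5 + R1: [0, -3, 1, -4, 5, -4]
R3 ← R3 − (7/8)·R2: [0, 0, -9/4, 29/8, 5/2, 69/8]
R4 ← R4 + (5/4)·R2: [0, 0, 5/2, -15/4, -3, -31/4]
R5 ← R5 − (3/4)·R2: [0, 0, -7/2, -7/4, 5, -7/4]
R4 ← R4 + (10/9)·R3: [0, 0, 0, 5/18, -2/9, 11/6]
R5 ← R5 − (14/9)·R3: [0, 0, 0, -133/18, 10/9, -91/6]
R5 ← R5 + (133/5)·R4: [0, 0, 0, 0, -24/5, 168/5]
Echelon form has 5 nonzero rows, so rank(M) = 5.
Each nonzero row contributes one pivot column: 5 pivot columns.

5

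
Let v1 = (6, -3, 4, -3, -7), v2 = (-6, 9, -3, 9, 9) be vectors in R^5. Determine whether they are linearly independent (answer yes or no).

Form the matrix with these vectors as rows and row reduce.
R2 ← R2 + R1: [0, 6, 1, 6, 2]
2 nonzero rows, so the 2 vectors span a space of dimension 2.
Since 2 = 2, the vectors are linearly independent.

yes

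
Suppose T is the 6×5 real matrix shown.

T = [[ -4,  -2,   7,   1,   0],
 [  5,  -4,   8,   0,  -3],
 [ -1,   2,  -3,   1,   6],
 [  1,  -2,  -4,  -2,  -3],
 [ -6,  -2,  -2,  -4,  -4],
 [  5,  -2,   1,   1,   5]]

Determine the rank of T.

Row reduce to echelon form.
R2 ← R2 + (5/4)·R1: [0, -13/2, 67/4, 5/4, -3]
R3 ← R3 − (1/4)·R1: [0, 5/2, -19/4, 3/4, 6]
R4 ← R4 + (1/4)·R1: [0, -5/2, -9/4, -7/4, -3]
R5 ← R5 − (3/2)·R1: [0, 1, -25/2, -11/2, -4]
R6 ← R6 + (5/4)·R1: [0, -9/2, 39/4, 9/4, 5]
R3 ← R3 + (5/13)·R2: [0, 0, 22/13, 16/13, 63/13]
R4 ← R4 − (5/13)·R2: [0, 0, -113/13, -29/13, -24/13]
R5 ← R5 + (2/13)·R2: [0, 0, -129/13, -69/13, -58/13]
R6 ← R6 − (9/13)·R2: [0, 0, -24/13, 18/13, 92/13]
R4 ← R4 + (113/22)·R3: [0, 0, 0, 45/11, 507/22]
R5 ← R5 + (129/22)·R3: [0, 0, 0, 21/11, 527/22]
R6 ← R6 + (12/11)·R3: [0, 0, 0, 30/11, 136/11]
R5 ← R5 − (7/15)·R4: [0, 0, 0, 0, 66/5]
R6 ← R6 − (2/3)·R4: [0, 0, 0, 0, -3]
R6 ← R6 + (5/22)·R5: [0, 0, 0, 0, 0]
Echelon form has 5 nonzero rows, so rank(T) = 5.

5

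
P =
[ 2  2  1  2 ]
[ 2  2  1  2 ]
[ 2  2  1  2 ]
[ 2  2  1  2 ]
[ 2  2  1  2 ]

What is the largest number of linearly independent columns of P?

Row reduce to echelon form.
R2 ← R2 − R1: [0, 0, 0, 0]
R3 ← R3 − R1: [0, 0, 0, 0]
R4 ← R4 − R1: [0, 0, 0, 0]
R5 ← R5 − R1: [0, 0, 0, 0]
Echelon form has 1 nonzero row, so rank(P) = 1.
The rank gives the maximum number of linearly independent columns: 1.

1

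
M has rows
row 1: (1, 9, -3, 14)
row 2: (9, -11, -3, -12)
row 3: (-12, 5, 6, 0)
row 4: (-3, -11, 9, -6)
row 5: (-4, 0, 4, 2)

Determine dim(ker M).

1

Row reduce to echelon form.
R2 ← R2 − (9)·R1: [0, -92, 24, -138]
R3 ← R3 + (12)·R1: [0, 113, -30, 168]
R4 ← R4 + (3)·R1: [0, 16, 0, 36]
R5 ← R5 + (4)·R1: [0, 36, -8, 58]
R3 ← R3 + (113/92)·R2: [0, 0, -12/23, -3/2]
R4 ← R4 + (4/23)·R2: [0, 0, 96/23, 12]
R5 ← R5 + (9/23)·R2: [0, 0, 32/23, 4]
R4 ← R4 + (8)·R3: [0, 0, 0, 0]
R5 ← R5 + (8/3)·R3: [0, 0, 0, 0]
3 nonzero rows, so rank(M) = 3.
M has 4 columns; by rank–nullity, nullity = 4 − 3 = 1.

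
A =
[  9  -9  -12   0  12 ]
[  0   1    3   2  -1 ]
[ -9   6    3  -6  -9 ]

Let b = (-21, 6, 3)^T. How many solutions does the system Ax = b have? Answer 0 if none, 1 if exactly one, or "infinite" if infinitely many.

infinite

Row reduce the augmented matrix [A | b].
R3 ← R3 + R1: [0, -3, -9, -6, 3, -18]
R3 ← R3 + (3)·R2: [0, 0, 0, 0, 0, 0]
The echelon form has 2 nonzero rows, and every pivot lies in the first 5 columns, so rank(A) = rank([A|b]) = 2.
The system is consistent.
rank = 2 < 5 unknowns, so there are infinitely many solutions.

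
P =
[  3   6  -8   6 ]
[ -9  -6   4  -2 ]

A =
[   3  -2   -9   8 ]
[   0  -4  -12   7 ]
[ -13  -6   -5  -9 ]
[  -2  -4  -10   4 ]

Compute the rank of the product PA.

2

First compute PA:
[[101,  -6, -119, 162],
 [-75,  26, 153, -158]]
Now row reduce the product.
R2 ← R2 + (75/101)·R1: [0, 2176/101, 6528/101, -3808/101]
2 nonzero rows, so rank(PA) = 2.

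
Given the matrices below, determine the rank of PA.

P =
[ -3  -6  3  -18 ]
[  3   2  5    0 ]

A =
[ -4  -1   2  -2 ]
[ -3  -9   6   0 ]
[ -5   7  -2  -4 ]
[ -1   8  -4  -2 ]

First compute PA:
[[ 33, -66,  24,  30],
 [-43,  14,   8, -26]]
Now row reduce the product.
R2 ← R2 + (43/33)·R1: [0, -72, 432/11, 144/11]
2 nonzero rows, so rank(PA) = 2.

2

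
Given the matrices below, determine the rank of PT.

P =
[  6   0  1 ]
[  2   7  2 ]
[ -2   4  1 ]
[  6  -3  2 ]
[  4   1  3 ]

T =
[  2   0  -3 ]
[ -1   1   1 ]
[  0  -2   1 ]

First compute PT:
[[ 12,  -2, -17],
 [ -3,   3,   3],
 [ -8,   2,  11],
 [ 15,  -7, -19],
 [  7,  -5,  -8]]
Now row reduce the product.
R2 ← R2 + (1/4)·R1: [0, 5/2, -5/4]
R3 ← R3 + (2/3)·R1: [0, 2/3, -1/3]
R4 ← R4 − (5/4)·R1: [0, -9/2, 9/4]
R5 ← R5 − (7/12)·R1: [0, -23/6, 23/12]
R3 ← R3 − (4/15)·R2: [0, 0, 0]
R4 ← R4 + (9/5)·R2: [0, 0, 0]
R5 ← R5 + (23/15)·R2: [0, 0, 0]
2 nonzero rows, so rank(PT) = 2.

2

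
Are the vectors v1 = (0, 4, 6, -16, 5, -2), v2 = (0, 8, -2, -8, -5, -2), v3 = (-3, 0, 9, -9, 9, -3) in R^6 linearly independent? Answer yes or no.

yes

Form the matrix with these vectors as rows and row reduce.
Swap R1 ↔ R3
R3 ← R3 − (1/2)·R2: [0, 0, 7, -12, 15/2, -1]
3 nonzero rows, so the 3 vectors span a space of dimension 3.
Since 3 = 3, the vectors are linearly independent.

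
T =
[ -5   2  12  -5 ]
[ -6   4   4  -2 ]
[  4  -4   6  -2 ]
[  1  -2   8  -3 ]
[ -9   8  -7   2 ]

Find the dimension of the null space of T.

2

Row reduce to echelon form.
R2 ← R2 − (6/5)·R1: [0, 8/5, -52/5, 4]
R3 ← R3 + (4/5)·R1: [0, -12/5, 78/5, -6]
R4 ← R4 + (1/5)·R1: [0, -8/5, 52/5, -4]
R5 ← R5 − (9/5)·R1: [0, 22/5, -143/5, 11]
R3 ← R3 + (3/2)·R2: [0, 0, 0, 0]
R4 ← R4 + R2: [0, 0, 0, 0]
R5 ← R5 − (11/4)·R2: [0, 0, 0, 0]
2 nonzero rows, so rank(T) = 2.
T has 4 columns; by rank–nullity, nullity = 4 − 2 = 2.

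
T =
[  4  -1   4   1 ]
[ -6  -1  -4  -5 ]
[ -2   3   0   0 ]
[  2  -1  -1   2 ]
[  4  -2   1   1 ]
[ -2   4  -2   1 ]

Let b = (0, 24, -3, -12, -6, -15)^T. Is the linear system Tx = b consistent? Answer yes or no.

yes

Row reduce the augmented matrix [T | b].
R2 ← R2 + (3/2)·R1: [0, -5/2, 2, -7/2, 24]
R3 ← R3 + (1/2)·R1: [0, 5/2, 2, 1/2, -3]
R4 ← R4 − (1/2)·R1: [0, -1/2, -3, 3/2, -12]
R5 ← R5 − R1: [0, -1, -3, 0, -6]
R6 ← R6 + (1/2)·R1: [0, 7/2, 0, 3/2, -15]
R3 ← R3 + R2: [0, 0, 4, -3, 21]
R4 ← R4 − (1/5)·R2: [0, 0, -17/5, 11/5, -84/5]
R5 ← R5 − (2/5)·R2: [0, 0, -19/5, 7/5, -78/5]
R6 ← R6 + (7/5)·R2: [0, 0, 14/5, -17/5, 93/5]
R4 ← R4 + (17/20)·R3: [0, 0, 0, -7/20, 21/20]
R5 ← R5 + (19/20)·R3: [0, 0, 0, -29/20, 87/20]
R6 ← R6 − (7/10)·R3: [0, 0, 0, -13/10, 39/10]
R5 ← R5 − (29/7)·R4: [0, 0, 0, 0, 0]
R6 ← R6 − (26/7)·R4: [0, 0, 0, 0, 0]
The echelon form has 4 nonzero rows, and every pivot lies in the first 4 columns, so rank(T) = rank([T|b]) = 4.
The system is consistent.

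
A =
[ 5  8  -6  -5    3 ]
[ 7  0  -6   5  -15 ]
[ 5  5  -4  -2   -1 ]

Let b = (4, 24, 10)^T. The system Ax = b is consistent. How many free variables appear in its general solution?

Row reduce the augmented matrix [A | b].
R2 ← R2 − (7/5)·R1: [0, -56/5, 12/5, 12, -96/5, 92/5]
R3 ← R3 − R1: [0, -3, 2, 3, -4, 6]
R3 ← R3 − (15/56)·R2: [0, 0, 19/14, -3/14, 8/7, 15/14]
The echelon form has 3 nonzero rows, and every pivot lies in the first 5 columns, so rank(A) = rank([A|b]) = 3.
The system is consistent.
Free variables = (unknowns) − (rank) = 5 − 3 = 2.

2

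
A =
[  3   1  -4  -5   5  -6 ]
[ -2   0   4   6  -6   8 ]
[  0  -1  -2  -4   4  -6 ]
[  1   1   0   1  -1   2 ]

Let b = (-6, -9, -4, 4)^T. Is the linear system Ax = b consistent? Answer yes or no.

no

Row reduce the augmented matrix [A | b].
R2 ← R2 + (2/3)·R1: [0, 2/3, 4/3, 8/3, -8/3, 4, -13]
R4 ← R4 − (1/3)·R1: [0, 2/3, 4/3, 8/3, -8/3, 4, 6]
R3 ← R3 + (3/2)·R2: [0, 0, 0, 0, 0, 0, -47/2]
R4 ← R4 − R2: [0, 0, 0, 0, 0, 0, 19]
R4 ← R4 + (38/47)·R3: [0, 0, 0, 0, 0, 0, 0]
The echelon form has 3 nonzero rows; the last pivot sits in the augmented column, so rank(A) = 2 but rank([A|b]) = 3.
Since the ranks differ, the system is inconsistent.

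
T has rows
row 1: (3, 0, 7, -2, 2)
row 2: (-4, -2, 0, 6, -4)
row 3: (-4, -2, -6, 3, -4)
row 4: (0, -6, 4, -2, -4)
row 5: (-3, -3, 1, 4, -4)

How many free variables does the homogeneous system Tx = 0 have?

2

Row reduce to echelon form.
R2 ← R2 + (4/3)·R1: [0, -2, 28/3, 10/3, -4/3]
R3 ← R3 + (4/3)·R1: [0, -2, 10/3, 1/3, -4/3]
R5 ← R5 + R1: [0, -3, 8, 2, -2]
R3 ← R3 − R2: [0, 0, -6, -3, 0]
R4 ← R4 − (3)·R2: [0, 0, -24, -12, 0]
R5 ← R5 − (3/2)·R2: [0, 0, -6, -3, 0]
R4 ← R4 − (4)·R3: [0, 0, 0, 0, 0]
R5 ← R5 − R3: [0, 0, 0, 0, 0]
3 nonzero rows, so rank(T) = 3.
T has 5 columns; by rank–nullity, nullity = 5 − 3 = 2.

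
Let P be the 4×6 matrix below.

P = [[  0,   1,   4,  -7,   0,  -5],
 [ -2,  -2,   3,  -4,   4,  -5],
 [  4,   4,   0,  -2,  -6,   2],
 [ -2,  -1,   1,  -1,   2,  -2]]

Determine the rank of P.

3

Row reduce to echelon form.
Swap R1 ↔ R2
R3 ← R3 + (2)·R1: [0, 0, 6, -10, 2, -8]
R4 ← R4 − R1: [0, 1, -2, 3, -2, 3]
R4 ← R4 − R2: [0, 0, -6, 10, -2, 8]
R4 ← R4 + R3: [0, 0, 0, 0, 0, 0]
Echelon form has 3 nonzero rows, so rank(P) = 3.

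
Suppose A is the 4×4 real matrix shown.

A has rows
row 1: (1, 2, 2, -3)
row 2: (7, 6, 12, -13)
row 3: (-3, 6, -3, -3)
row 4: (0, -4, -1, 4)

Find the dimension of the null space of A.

Row reduce to echelon form.
R2 ← R2 − (7)·R1: [0, -8, -2, 8]
R3 ← R3 + (3)·R1: [0, 12, 3, -12]
R3 ← R3 + (3/2)·R2: [0, 0, 0, 0]
R4 ← R4 − (1/2)·R2: [0, 0, 0, 0]
2 nonzero rows, so rank(A) = 2.
A has 4 columns; by rank–nullity, nullity = 4 − 2 = 2.

2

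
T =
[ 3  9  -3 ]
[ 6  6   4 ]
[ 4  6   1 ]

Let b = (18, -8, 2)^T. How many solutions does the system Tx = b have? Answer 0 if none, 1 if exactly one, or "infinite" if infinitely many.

Row reduce the augmented matrix [T | b].
R2 ← R2 − (2)·R1: [0, -12, 10, -44]
R3 ← R3 − (4/3)·R1: [0, -6, 5, -22]
R3 ← R3 − (1/2)·R2: [0, 0, 0, 0]
The echelon form has 2 nonzero rows, and every pivot lies in the first 3 columns, so rank(T) = rank([T|b]) = 2.
The system is consistent.
rank = 2 < 3 unknowns, so there are infinitely many solutions.

infinite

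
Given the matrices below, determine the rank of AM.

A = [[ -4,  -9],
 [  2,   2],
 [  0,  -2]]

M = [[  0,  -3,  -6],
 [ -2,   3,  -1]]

2

First compute AM:
[[ 18, -15,  33],
 [ -4,   0, -14],
 [  4,  -6,   2]]
Now row reduce the product.
R2 ← R2 + (2/9)·R1: [0, -10/3, -20/3]
R3 ← R3 − (2/9)·R1: [0, -8/3, -16/3]
R3 ← R3 − (4/5)·R2: [0, 0, 0]
2 nonzero rows, so rank(AM) = 2.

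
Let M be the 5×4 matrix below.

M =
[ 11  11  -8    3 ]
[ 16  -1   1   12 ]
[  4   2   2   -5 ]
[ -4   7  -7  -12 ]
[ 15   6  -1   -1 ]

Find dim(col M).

4

Row reduce to echelon form.
R2 ← R2 − (16/11)·R1: [0, -17, 139/11, 84/11]
R3 ← R3 − (4/11)·R1: [0, -2, 54/11, -67/11]
R4 ← R4 + (4/11)·R1: [0, 11, -109/11, -120/11]
R5 ← R5 − (15/11)·R1: [0, -9, 109/11, -56/11]
R3 ← R3 − (2/17)·R2: [0, 0, 640/187, -1307/187]
R4 ← R4 + (11/17)·R2: [0, 0, -324/187, -1116/187]
R5 ← R5 − (9/17)·R2: [0, 0, 602/187, -1708/187]
R4 ← R4 + (81/160)·R3: [0, 0, 0, -1521/160]
R5 ← R5 − (301/320)·R3: [0, 0, 0, -819/320]
R5 ← R5 − (7/26)·R4: [0, 0, 0, 0]
Echelon form has 4 nonzero rows, so rank(M) = 4.
The column space has dimension equal to the rank: 4.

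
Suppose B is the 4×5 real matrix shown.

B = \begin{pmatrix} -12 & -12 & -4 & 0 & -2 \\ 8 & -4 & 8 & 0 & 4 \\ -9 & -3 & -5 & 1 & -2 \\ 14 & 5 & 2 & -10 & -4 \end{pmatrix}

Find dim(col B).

3

Row reduce to echelon form.
R2 ← R2 + (2/3)·R1: [0, -12, 16/3, 0, 8/3]
R3 ← R3 − (3/4)·R1: [0, 6, -2, 1, -1/2]
R4 ← R4 + (7/6)·R1: [0, -9, -8/3, -10, -19/3]
R3 ← R3 + (1/2)·R2: [0, 0, 2/3, 1, 5/6]
R4 ← R4 − (3/4)·R2: [0, 0, -20/3, -10, -25/3]
R4 ← R4 + (10)·R3: [0, 0, 0, 0, 0]
Echelon form has 3 nonzero rows, so rank(B) = 3.
The column space has dimension equal to the rank: 3.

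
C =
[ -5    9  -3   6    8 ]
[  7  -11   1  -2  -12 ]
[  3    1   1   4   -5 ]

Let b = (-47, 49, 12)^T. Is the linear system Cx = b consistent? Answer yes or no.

Row reduce the augmented matrix [C | b].
R2 ← R2 + (7/5)·R1: [0, 8/5, -16/5, 32/5, -4/5, -84/5]
R3 ← R3 + (3/5)·R1: [0, 32/5, -4/5, 38/5, -1/5, -81/5]
R3 ← R3 − (4)·R2: [0, 0, 12, -18, 3, 51]
The echelon form has 3 nonzero rows, and every pivot lies in the first 5 columns, so rank(C) = rank([C|b]) = 3.
The system is consistent.

yes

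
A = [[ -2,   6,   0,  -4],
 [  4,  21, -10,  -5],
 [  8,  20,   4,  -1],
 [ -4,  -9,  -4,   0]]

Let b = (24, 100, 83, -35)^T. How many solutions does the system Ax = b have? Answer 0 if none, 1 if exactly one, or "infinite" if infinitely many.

Row reduce the augmented matrix [A | b].
R2 ← R2 + (2)·R1: [0, 33, -10, -13, 148]
R3 ← R3 + (4)·R1: [0, 44, 4, -17, 179]
R4 ← R4 − (2)·R1: [0, -21, -4, 8, -83]
R3 ← R3 − (4/3)·R2: [0, 0, 52/3, 1/3, -55/3]
R4 ← R4 + (7/11)·R2: [0, 0, -114/11, -3/11, 123/11]
R4 ← R4 + (171/286)·R3: [0, 0, 0, -21/286, 63/286]
The echelon form has 4 nonzero rows, and every pivot lies in the first 4 columns, so rank(A) = rank([A|b]) = 4.
The system is consistent.
rank = 4 = number of unknowns, so the solution is unique.

1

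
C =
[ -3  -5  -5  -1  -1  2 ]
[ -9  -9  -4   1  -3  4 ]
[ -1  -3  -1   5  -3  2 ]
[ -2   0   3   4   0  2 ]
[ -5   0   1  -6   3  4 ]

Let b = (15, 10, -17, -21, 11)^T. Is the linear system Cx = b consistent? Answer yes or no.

yes

Row reduce the augmented matrix [C | b].
R2 ← R2 − (3)·R1: [0, 6, 11, 4, 0, -2, -35]
R3 ← R3 − (1/3)·R1: [0, -4/3, 2/3, 16/3, -8/3, 4/3, -22]
R4 ← R4 − (2/3)·R1: [0, 10/3, 19/3, 14/3, 2/3, 2/3, -31]
R5 ← R5 − (5/3)·R1: [0, 25/3, 28/3, -13/3, 14/3, 2/3, -14]
R3 ← R3 + (2/9)·R2: [0, 0, 28/9, 56/9, -8/3, 8/9, -268/9]
R4 ← R4 − (5/9)·R2: [0, 0, 2/9, 22/9, 2/3, 16/9, -104/9]
R5 ← R5 − (25/18)·R2: [0, 0, -107/18, -89/9, 14/3, 31/9, 623/18]
R4 ← R4 − (1/14)·R3: [0, 0, 0, 2, 6/7, 12/7, -66/7]
R5 ← R5 + (107/56)·R3: [0, 0, 0, 2, -3/7, 36/7, -156/7]
R5 ← R5 − R4: [0, 0, 0, 0, -9/7, 24/7, -90/7]
The echelon form has 5 nonzero rows, and every pivot lies in the first 6 columns, so rank(C) = rank([C|b]) = 5.
The system is consistent.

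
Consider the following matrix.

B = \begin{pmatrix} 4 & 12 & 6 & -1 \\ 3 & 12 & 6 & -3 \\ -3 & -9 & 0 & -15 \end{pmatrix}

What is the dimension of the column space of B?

3

Row reduce to echelon form.
R2 ← R2 − (3/4)·R1: [0, 3, 3/2, -9/4]
R3 ← R3 + (3/4)·R1: [0, 0, 9/2, -63/4]
Echelon form has 3 nonzero rows, so rank(B) = 3.
The column space has dimension equal to the rank: 3.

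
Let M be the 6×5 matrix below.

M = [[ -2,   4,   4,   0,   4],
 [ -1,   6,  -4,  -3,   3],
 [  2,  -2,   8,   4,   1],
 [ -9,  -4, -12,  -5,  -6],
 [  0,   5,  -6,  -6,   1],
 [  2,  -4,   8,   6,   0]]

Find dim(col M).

4

Row reduce to echelon form.
R2 ← R2 − (1/2)·R1: [0, 4, -6, -3, 1]
R3 ← R3 + R1: [0, 2, 12, 4, 5]
R4 ← R4 − (9/2)·R1: [0, -22, -30, -5, -24]
R6 ← R6 + R1: [0, 0, 12, 6, 4]
R3 ← R3 − (1/2)·R2: [0, 0, 15, 11/2, 9/2]
R4 ← R4 + (11/2)·R2: [0, 0, -63, -43/2, -37/2]
R5 ← R5 − (5/4)·R2: [0, 0, 3/2, -9/4, -1/4]
R4 ← R4 + (21/5)·R3: [0, 0, 0, 8/5, 2/5]
R5 ← R5 − (1/10)·R3: [0, 0, 0, -14/5, -7/10]
R6 ← R6 − (4/5)·R3: [0, 0, 0, 8/5, 2/5]
R5 ← R5 + (7/4)·R4: [0, 0, 0, 0, 0]
R6 ← R6 − R4: [0, 0, 0, 0, 0]
Echelon form has 4 nonzero rows, so rank(M) = 4.
The column space has dimension equal to the rank: 4.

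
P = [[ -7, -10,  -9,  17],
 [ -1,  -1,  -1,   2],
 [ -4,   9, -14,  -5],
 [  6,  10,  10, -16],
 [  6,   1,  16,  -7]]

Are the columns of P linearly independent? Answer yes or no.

Row reduce P to echelon form.
R2 ← R2 − (1/7)·R1: [0, 3/7, 2/7, -3/7]
R3 ← R3 − (4/7)·R1: [0, 103/7, -62/7, -103/7]
R4 ← R4 + (6/7)·R1: [0, 10/7, 16/7, -10/7]
R5 ← R5 + (6/7)·R1: [0, -53/7, 58/7, 53/7]
R3 ← R3 − (103/3)·R2: [0, 0, -56/3, 0]
R4 ← R4 − (10/3)·R2: [0, 0, 4/3, 0]
R5 ← R5 + (53/3)·R2: [0, 0, 40/3, 0]
R4 ← R4 + (1/14)·R3: [0, 0, 0, 0]
R5 ← R5 + (5/7)·R3: [0, 0, 0, 0]
3 pivots among 4 columns.
Only 3 < 4 pivot columns, so the columns are linearly dependent.

no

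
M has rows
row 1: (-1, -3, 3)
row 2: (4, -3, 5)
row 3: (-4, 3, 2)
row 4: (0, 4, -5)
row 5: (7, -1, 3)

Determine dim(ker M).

Row reduce to echelon form.
R2 ← R2 + (4)·R1: [0, -15, 17]
R3 ← R3 − (4)·R1: [0, 15, -10]
R5 ← R5 + (7)·R1: [0, -22, 24]
R3 ← R3 + R2: [0, 0, 7]
R4 ← R4 + (4/15)·R2: [0, 0, -7/15]
R5 ← R5 − (22/15)·R2: [0, 0, -14/15]
R4 ← R4 + (1/15)·R3: [0, 0, 0]
R5 ← R5 + (2/15)·R3: [0, 0, 0]
3 nonzero rows, so rank(M) = 3.
M has 3 columns; by rank–nullity, nullity = 3 − 3 = 0.

0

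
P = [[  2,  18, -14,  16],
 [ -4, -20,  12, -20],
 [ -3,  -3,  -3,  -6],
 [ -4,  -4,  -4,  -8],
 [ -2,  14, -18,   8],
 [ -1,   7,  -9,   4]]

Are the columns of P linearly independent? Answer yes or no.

Row reduce P to echelon form.
R2 ← R2 + (2)·R1: [0, 16, -16, 12]
R3 ← R3 + (3/2)·R1: [0, 24, -24, 18]
R4 ← R4 + (2)·R1: [0, 32, -32, 24]
R5 ← R5 + R1: [0, 32, -32, 24]
R6 ← R6 + (1/2)·R1: [0, 16, -16, 12]
R3 ← R3 − (3/2)·R2: [0, 0, 0, 0]
R4 ← R4 − (2)·R2: [0, 0, 0, 0]
R5 ← R5 − (2)·R2: [0, 0, 0, 0]
R6 ← R6 − R2: [0, 0, 0, 0]
2 pivots among 4 columns.
Only 2 < 4 pivot columns, so the columns are linearly dependent.

no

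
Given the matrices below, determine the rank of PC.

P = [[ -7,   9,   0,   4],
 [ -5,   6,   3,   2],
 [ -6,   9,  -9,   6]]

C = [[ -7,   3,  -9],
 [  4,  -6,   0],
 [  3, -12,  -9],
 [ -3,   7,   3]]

First compute PC:
[[ 73, -47,  75],
 [ 62, -73,  24],
 [ 33,  78, 153]]
Now row reduce the product.
R2 ← R2 − (62/73)·R1: [0, -2415/73, -2898/73]
R3 ← R3 − (33/73)·R1: [0, 7245/73, 8694/73]
R3 ← R3 + (3)·R2: [0, 0, 0]
2 nonzero rows, so rank(PC) = 2.

2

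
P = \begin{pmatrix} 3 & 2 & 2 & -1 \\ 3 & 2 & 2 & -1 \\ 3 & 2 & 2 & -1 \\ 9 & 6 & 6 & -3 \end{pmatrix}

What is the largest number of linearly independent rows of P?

Row reduce to echelon form.
R2 ← R2 − R1: [0, 0, 0, 0]
R3 ← R3 − R1: [0, 0, 0, 0]
R4 ← R4 − (3)·R1: [0, 0, 0, 0]
Echelon form has 1 nonzero row, so rank(P) = 1.
The rank gives the maximum number of linearly independent rows: 1.

1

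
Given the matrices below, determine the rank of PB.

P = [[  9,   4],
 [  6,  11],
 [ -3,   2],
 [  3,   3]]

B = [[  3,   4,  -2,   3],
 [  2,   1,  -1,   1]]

2

First compute PB:
[[ 35,  40, -22,  31],
 [ 40,  35, -23,  29],
 [ -5, -10,   4,  -7],
 [ 15,  15,  -9,  12]]
Now row reduce the product.
R2 ← R2 − (8/7)·R1: [0, -75/7, 15/7, -45/7]
R3 ← R3 + (1/7)·R1: [0, -30/7, 6/7, -18/7]
R4 ← R4 − (3/7)·R1: [0, -15/7, 3/7, -9/7]
R3 ← R3 − (2/5)·R2: [0, 0, 0, 0]
R4 ← R4 − (1/5)·R2: [0, 0, 0, 0]
2 nonzero rows, so rank(PB) = 2.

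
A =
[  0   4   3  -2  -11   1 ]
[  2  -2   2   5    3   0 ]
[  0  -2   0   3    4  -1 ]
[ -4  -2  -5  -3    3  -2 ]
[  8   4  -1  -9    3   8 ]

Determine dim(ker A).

2

Row reduce to echelon form.
Swap R1 ↔ R2
R4 ← R4 + (2)·R1: [0, -6, -1, 7, 9, -2]
R5 ← R5 − (4)·R1: [0, 12, -9, -29, -9, 8]
R3 ← R3 + (1/2)·R2: [0, 0, 3/2, 2, -3/2, -1/2]
R4 ← R4 + (3/2)·R2: [0, 0, 7/2, 4, -15/2, -1/2]
R5 ← R5 − (3)·R2: [0, 0, -18, -23, 24, 5]
R4 ← R4 − (7/3)·R3: [0, 0, 0, -2/3, -4, 2/3]
R5 ← R5 + (12)·R3: [0, 0, 0, 1, 6, -1]
R5 ← R5 + (3/2)·R4: [0, 0, 0, 0, 0, 0]
4 nonzero rows, so rank(A) = 4.
A has 6 columns; by rank–nullity, nullity = 6 − 4 = 2.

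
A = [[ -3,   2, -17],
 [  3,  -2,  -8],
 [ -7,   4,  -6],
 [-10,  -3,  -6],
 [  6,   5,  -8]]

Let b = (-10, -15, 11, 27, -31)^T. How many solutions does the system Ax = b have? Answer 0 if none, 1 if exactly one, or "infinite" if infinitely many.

Row reduce the augmented matrix [A | b].
R2 ← R2 + R1: [0, 0, -25, -25]
R3 ← R3 − (7/3)·R1: [0, -2/3, 101/3, 103/3]
R4 ← R4 − (10/3)·R1: [0, -29/3, 152/3, 181/3]
R5 ← R5 + (2)·R1: [0, 9, -42, -51]
Swap R2 ↔ R3
R4 ← R4 − (29/2)·R2: [0, 0, -875/2, -875/2]
R5 ← R5 + (27/2)·R2: [0, 0, 825/2, 825/2]
R4 ← R4 − (35/2)·R3: [0, 0, 0, 0]
R5 ← R5 + (33/2)·R3: [0, 0, 0, 0]
The echelon form has 3 nonzero rows, and every pivot lies in the first 3 columns, so rank(A) = rank([A|b]) = 3.
The system is consistent.
rank = 3 = number of unknowns, so the solution is unique.

1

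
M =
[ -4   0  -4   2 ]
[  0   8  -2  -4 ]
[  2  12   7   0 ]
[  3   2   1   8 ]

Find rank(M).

Row reduce to echelon form.
R3 ← R3 + (1/2)·R1: [0, 12, 5, 1]
R4 ← R4 + (3/4)·R1: [0, 2, -2, 19/2]
R3 ← R3 − (3/2)·R2: [0, 0, 8, 7]
R4 ← R4 − (1/4)·R2: [0, 0, -3/2, 21/2]
R4 ← R4 + (3/16)·R3: [0, 0, 0, 189/16]
Echelon form has 4 nonzero rows, so rank(M) = 4.

4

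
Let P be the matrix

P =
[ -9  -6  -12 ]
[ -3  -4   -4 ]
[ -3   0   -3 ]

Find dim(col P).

3

Row reduce to echelon form.
R2 ← R2 − (1/3)·R1: [0, -2, 0]
R3 ← R3 − (1/3)·R1: [0, 2, 1]
R3 ← R3 + R2: [0, 0, 1]
Echelon form has 3 nonzero rows, so rank(P) = 3.
The column space has dimension equal to the rank: 3.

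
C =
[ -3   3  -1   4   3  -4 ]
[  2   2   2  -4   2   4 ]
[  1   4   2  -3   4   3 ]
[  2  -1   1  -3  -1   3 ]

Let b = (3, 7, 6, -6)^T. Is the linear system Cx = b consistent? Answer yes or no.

no

Row reduce the augmented matrix [C | b].
R2 ← R2 + (2/3)·R1: [0, 4, 4/3, -4/3, 4, 4/3, 9]
R3 ← R3 + (1/3)·R1: [0, 5, 5/3, -5/3, 5, 5/3, 7]
R4 ← R4 + (2/3)·R1: [0, 1, 1/3, -1/3, 1, 1/3, -4]
R3 ← R3 − (5/4)·R2: [0, 0, 0, 0, 0, 0, -17/4]
R4 ← R4 − (1/4)·R2: [0, 0, 0, 0, 0, 0, -25/4]
R4 ← R4 − (25/17)·R3: [0, 0, 0, 0, 0, 0, 0]
The echelon form has 3 nonzero rows; the last pivot sits in the augmented column, so rank(C) = 2 but rank([C|b]) = 3.
Since the ranks differ, the system is inconsistent.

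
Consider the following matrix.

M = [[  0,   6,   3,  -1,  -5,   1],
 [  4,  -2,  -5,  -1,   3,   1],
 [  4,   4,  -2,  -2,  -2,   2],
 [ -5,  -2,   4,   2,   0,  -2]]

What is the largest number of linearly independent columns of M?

2

Row reduce to echelon form.
Swap R1 ↔ R2
R3 ← R3 − R1: [0, 6, 3, -1, -5, 1]
R4 ← R4 + (5/4)·R1: [0, -9/2, -9/4, 3/4, 15/4, -3/4]
R3 ← R3 − R2: [0, 0, 0, 0, 0, 0]
R4 ← R4 + (3/4)·R2: [0, 0, 0, 0, 0, 0]
Echelon form has 2 nonzero rows, so rank(M) = 2.
The rank gives the maximum number of linearly independent columns: 2.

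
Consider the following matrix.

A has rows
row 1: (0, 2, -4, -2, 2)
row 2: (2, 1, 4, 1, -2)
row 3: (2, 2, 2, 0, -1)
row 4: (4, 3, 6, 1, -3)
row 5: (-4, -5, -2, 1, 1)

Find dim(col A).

2

Row reduce to echelon form.
Swap R1 ↔ R2
R3 ← R3 − R1: [0, 1, -2, -1, 1]
R4 ← R4 − (2)·R1: [0, 1, -2, -1, 1]
R5 ← R5 + (2)·R1: [0, -3, 6, 3, -3]
R3 ← R3 − (1/2)·R2: [0, 0, 0, 0, 0]
R4 ← R4 − (1/2)·R2: [0, 0, 0, 0, 0]
R5 ← R5 + (3/2)·R2: [0, 0, 0, 0, 0]
Echelon form has 2 nonzero rows, so rank(A) = 2.
The column space has dimension equal to the rank: 2.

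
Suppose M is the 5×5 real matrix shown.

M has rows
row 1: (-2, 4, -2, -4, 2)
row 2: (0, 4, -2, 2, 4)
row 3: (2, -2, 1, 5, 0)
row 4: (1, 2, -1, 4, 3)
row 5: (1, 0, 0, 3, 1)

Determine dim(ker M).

3

Row reduce to echelon form.
R3 ← R3 + R1: [0, 2, -1, 1, 2]
R4 ← R4 + (1/2)·R1: [0, 4, -2, 2, 4]
R5 ← R5 + (1/2)·R1: [0, 2, -1, 1, 2]
R3 ← R3 − (1/2)·R2: [0, 0, 0, 0, 0]
R4 ← R4 − R2: [0, 0, 0, 0, 0]
R5 ← R5 − (1/2)·R2: [0, 0, 0, 0, 0]
2 nonzero rows, so rank(M) = 2.
M has 5 columns; by rank–nullity, nullity = 5 − 2 = 3.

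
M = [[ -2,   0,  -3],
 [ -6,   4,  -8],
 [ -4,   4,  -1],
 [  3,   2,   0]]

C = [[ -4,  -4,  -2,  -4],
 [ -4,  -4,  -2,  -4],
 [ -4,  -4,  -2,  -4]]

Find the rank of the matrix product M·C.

First compute MC:
[[ 20,  20,  10,  20],
 [ 40,  40,  20,  40],
 [  4,   4,   2,   4],
 [-20, -20, -10, -20]]
Now row reduce the product.
R2 ← R2 − (2)·R1: [0, 0, 0, 0]
R3 ← R3 − (1/5)·R1: [0, 0, 0, 0]
R4 ← R4 + R1: [0, 0, 0, 0]
1 nonzero row, so rank(MC) = 1.

1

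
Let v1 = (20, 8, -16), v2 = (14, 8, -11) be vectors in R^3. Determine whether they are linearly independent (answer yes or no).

yes

Form the matrix with these vectors as rows and row reduce.
R2 ← R2 − (7/10)·R1: [0, 12/5, 1/5]
2 nonzero rows, so the 2 vectors span a space of dimension 2.
Since 2 = 2, the vectors are linearly independent.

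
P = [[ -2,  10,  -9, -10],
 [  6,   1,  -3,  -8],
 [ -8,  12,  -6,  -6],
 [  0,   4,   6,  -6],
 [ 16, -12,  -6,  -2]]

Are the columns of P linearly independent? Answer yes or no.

Row reduce P to echelon form.
R2 ← R2 + (3)·R1: [0, 31, -30, -38]
R3 ← R3 − (4)·R1: [0, -28, 30, 34]
R5 ← R5 + (8)·R1: [0, 68, -78, -82]
R3 ← R3 + (28/31)·R2: [0, 0, 90/31, -10/31]
R4 ← R4 − (4/31)·R2: [0, 0, 306/31, -34/31]
R5 ← R5 − (68/31)·R2: [0, 0, -378/31, 42/31]
R4 ← R4 − (17/5)·R3: [0, 0, 0, 0]
R5 ← R5 + (21/5)·R3: [0, 0, 0, 0]
3 pivots among 4 columns.
Only 3 < 4 pivot columns, so the columns are linearly dependent.

no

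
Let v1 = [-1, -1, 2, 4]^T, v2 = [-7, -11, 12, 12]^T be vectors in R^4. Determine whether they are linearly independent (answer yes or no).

Form the matrix with these vectors as rows and row reduce.
R2 ← R2 − (7)·R1: [0, -4, -2, -16]
2 nonzero rows, so the 2 vectors span a space of dimension 2.
Since 2 = 2, the vectors are linearly independent.

yes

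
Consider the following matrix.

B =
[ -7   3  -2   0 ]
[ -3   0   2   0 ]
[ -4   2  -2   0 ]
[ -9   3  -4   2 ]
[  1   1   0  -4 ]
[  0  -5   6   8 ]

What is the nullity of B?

Row reduce to echelon form.
R2 ← R2 − (3/7)·R1: [0, -9/7, 20/7, 0]
R3 ← R3 − (4/7)·R1: [0, 2/7, -6/7, 0]
R4 ← R4 − (9/7)·R1: [0, -6/7, -10/7, 2]
R5 ← R5 + (1/7)·R1: [0, 10/7, -2/7, -4]
R3 ← R3 + (2/9)·R2: [0, 0, -2/9, 0]
R4 ← R4 − (2/3)·R2: [0, 0, -10/3, 2]
R5 ← R5 + (10/9)·R2: [0, 0, 26/9, -4]
R6 ← R6 − (35/9)·R2: [0, 0, -46/9, 8]
R4 ← R4 − (15)·R3: [0, 0, 0, 2]
R5 ← R5 + (13)·R3: [0, 0, 0, -4]
R6 ← R6 − (23)·R3: [0, 0, 0, 8]
R5 ← R5 + (2)·R4: [0, 0, 0, 0]
R6 ← R6 − (4)·R4: [0, 0, 0, 0]
4 nonzero rows, so rank(B) = 4.
B has 4 columns; by rank–nullity, nullity = 4 − 4 = 0.

0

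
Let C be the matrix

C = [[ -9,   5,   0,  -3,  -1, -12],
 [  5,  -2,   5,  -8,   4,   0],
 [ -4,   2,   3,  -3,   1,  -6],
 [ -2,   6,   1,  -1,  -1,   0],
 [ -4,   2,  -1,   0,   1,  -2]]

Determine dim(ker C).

1

Row reduce to echelon form.
R2 ← R2 + (5/9)·R1: [0, 7/9, 5, -29/3, 31/9, -20/3]
R3 ← R3 − (4/9)·R1: [0, -2/9, 3, -5/3, 13/9, -2/3]
R4 ← R4 − (2/9)·R1: [0, 44/9, 1, -1/3, -7/9, 8/3]
R5 ← R5 − (4/9)·R1: [0, -2/9, -1, 4/3, 13/9, 10/3]
R3 ← R3 + (2/7)·R2: [0, 0, 31/7, -31/7, 17/7, -18/7]
R4 ← R4 − (44/7)·R2: [0, 0, -213/7, 423/7, -157/7, 312/7]
R5 ← R5 + (2/7)·R2: [0, 0, 3/7, -10/7, 17/7, 10/7]
R4 ← R4 + (213/31)·R3: [0, 0, 0, 30, -178/31, 834/31]
R5 ← R5 − (3/31)·R3: [0, 0, 0, -1, 68/31, 52/31]
R5 ← R5 + (1/30)·R4: [0, 0, 0, 0, 931/465, 399/155]
5 nonzero rows, so rank(C) = 5.
C has 6 columns; by rank–nullity, nullity = 6 − 5 = 1.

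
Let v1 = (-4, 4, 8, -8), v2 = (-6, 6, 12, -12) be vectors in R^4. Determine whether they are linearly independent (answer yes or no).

Form the matrix with these vectors as rows and row reduce.
R2 ← R2 − (3/2)·R1: [0, 0, 0, 0]
1 nonzero row, so the 2 vectors span a space of dimension 1.
Since 1 < 2, the vectors are linearly dependent.

no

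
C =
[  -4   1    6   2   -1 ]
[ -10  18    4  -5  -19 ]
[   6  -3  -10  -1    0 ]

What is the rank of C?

3

Row reduce to echelon form.
R2 ← R2 − (5/2)·R1: [0, 31/2, -11, -10, -33/2]
R3 ← R3 + (3/2)·R1: [0, -3/2, -1, 2, -3/2]
R3 ← R3 + (3/31)·R2: [0, 0, -64/31, 32/31, -96/31]
Echelon form has 3 nonzero rows, so rank(C) = 3.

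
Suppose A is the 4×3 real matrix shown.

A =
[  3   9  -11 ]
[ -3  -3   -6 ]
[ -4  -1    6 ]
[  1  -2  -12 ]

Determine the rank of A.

Row reduce to echelon form.
R2 ← R2 + R1: [0, 6, -17]
R3 ← R3 + (4/3)·R1: [0, 11, -26/3]
R4 ← R4 − (1/3)·R1: [0, -5, -25/3]
R3 ← R3 − (11/6)·R2: [0, 0, 45/2]
R4 ← R4 + (5/6)·R2: [0, 0, -45/2]
R4 ← R4 + R3: [0, 0, 0]
Echelon form has 3 nonzero rows, so rank(A) = 3.

3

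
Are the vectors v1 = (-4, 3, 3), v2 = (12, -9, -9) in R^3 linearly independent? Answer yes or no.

Form the matrix with these vectors as rows and row reduce.
R2 ← R2 + (3)·R1: [0, 0, 0]
1 nonzero row, so the 2 vectors span a space of dimension 1.
Since 1 < 2, the vectors are linearly dependent.

no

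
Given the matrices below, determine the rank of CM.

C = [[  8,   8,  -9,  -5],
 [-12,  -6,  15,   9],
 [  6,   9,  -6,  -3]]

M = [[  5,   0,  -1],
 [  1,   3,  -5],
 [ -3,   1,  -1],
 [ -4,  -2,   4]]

First compute CM:
[[ 95,  25, -59],
 [-147, -21,  63],
 [ 69,  27, -57]]
Now row reduce the product.
R2 ← R2 + (147/95)·R1: [0, 336/19, -2688/95]
R3 ← R3 − (69/95)·R1: [0, 168/19, -1344/95]
R3 ← R3 − (1/2)·R2: [0, 0, 0]
2 nonzero rows, so rank(CM) = 2.

2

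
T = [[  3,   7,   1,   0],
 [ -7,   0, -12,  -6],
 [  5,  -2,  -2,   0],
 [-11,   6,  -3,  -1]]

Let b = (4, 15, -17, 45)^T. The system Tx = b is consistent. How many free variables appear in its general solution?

0

Row reduce the augmented matrix [T | b].
R2 ← R2 + (7/3)·R1: [0, 49/3, -29/3, -6, 73/3]
R3 ← R3 − (5/3)·R1: [0, -41/3, -11/3, 0, -71/3]
R4 ← R4 + (11/3)·R1: [0, 95/3, 2/3, -1, 179/3]
R3 ← R3 + (41/49)·R2: [0, 0, -576/49, -246/49, -162/49]
R4 ← R4 − (95/49)·R2: [0, 0, 951/49, 521/49, 612/49]
R4 ← R4 + (317/192)·R3: [0, 0, 0, 75/32, 225/32]
The echelon form has 4 nonzero rows, and every pivot lies in the first 4 columns, so rank(T) = rank([T|b]) = 4.
The system is consistent.
Free variables = (unknowns) − (rank) = 4 − 4 = 0.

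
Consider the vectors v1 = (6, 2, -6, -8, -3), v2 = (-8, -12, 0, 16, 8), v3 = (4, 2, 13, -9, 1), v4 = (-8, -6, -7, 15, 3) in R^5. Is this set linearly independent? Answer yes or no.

Form the matrix with these vectors as rows and row reduce.
R2 ← R2 + (4/3)·R1: [0, -28/3, -8, 16/3, 4]
R3 ← R3 − (2/3)·R1: [0, 2/3, 17, -11/3, 3]
R4 ← R4 + (4/3)·R1: [0, -10/3, -15, 13/3, -1]
R3 ← R3 + (1/14)·R2: [0, 0, 115/7, -23/7, 23/7]
R4 ← R4 − (5/14)·R2: [0, 0, -85/7, 17/7, -17/7]
R4 ← R4 + (17/23)·R3: [0, 0, 0, 0, 0]
3 nonzero rows, so the 4 vectors span a space of dimension 3.
Since 3 < 4, the vectors are linearly dependent.

no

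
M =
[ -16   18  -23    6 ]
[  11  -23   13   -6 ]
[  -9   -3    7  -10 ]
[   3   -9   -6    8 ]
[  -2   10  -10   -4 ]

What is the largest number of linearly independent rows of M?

4

Row reduce to echelon form.
R2 ← R2 + (11/16)·R1: [0, -85/8, -45/16, -15/8]
R3 ← R3 − (9/16)·R1: [0, -105/8, 319/16, -107/8]
R4 ← R4 + (3/16)·R1: [0, -45/8, -165/16, 73/8]
R5 ← R5 − (1/8)·R1: [0, 31/4, -57/8, -19/4]
R3 ← R3 − (21/17)·R2: [0, 0, 398/17, -188/17]
R4 ← R4 − (9/17)·R2: [0, 0, -150/17, 172/17]
R5 ← R5 + (62/85)·R2: [0, 0, -156/17, -104/17]
R4 ← R4 + (75/199)·R3: [0, 0, 0, 1184/199]
R5 ← R5 + (78/199)·R3: [0, 0, 0, -2080/199]
R5 ← R5 + (65/37)·R4: [0, 0, 0, 0]
Echelon form has 4 nonzero rows, so rank(M) = 4.
The rank gives the maximum number of linearly independent rows: 4.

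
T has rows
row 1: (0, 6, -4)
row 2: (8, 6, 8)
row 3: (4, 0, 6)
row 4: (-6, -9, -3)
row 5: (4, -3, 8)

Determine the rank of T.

2

Row reduce to echelon form.
Swap R1 ↔ R2
R3 ← R3 − (1/2)·R1: [0, -3, 2]
R4 ← R4 + (3/4)·R1: [0, -9/2, 3]
R5 ← R5 − (1/2)·R1: [0, -6, 4]
R3 ← R3 + (1/2)·R2: [0, 0, 0]
R4 ← R4 + (3/4)·R2: [0, 0, 0]
R5 ← R5 + R2: [0, 0, 0]
Echelon form has 2 nonzero rows, so rank(T) = 2.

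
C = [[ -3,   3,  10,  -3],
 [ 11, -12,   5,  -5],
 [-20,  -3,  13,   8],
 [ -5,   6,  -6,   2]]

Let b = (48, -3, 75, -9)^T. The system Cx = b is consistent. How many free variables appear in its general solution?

Row reduce the augmented matrix [C | b].
R2 ← R2 + (11/3)·R1: [0, -1, 125/3, -16, 173]
R3 ← R3 − (20/3)·R1: [0, -23, -161/3, 28, -245]
R4 ← R4 − (5/3)·R1: [0, 1, -68/3, 7, -89]
R3 ← R3 − (23)·R2: [0, 0, -1012, 396, -4224]
R4 ← R4 + R2: [0, 0, 19, -9, 84]
R4 ← R4 + (19/1012)·R3: [0, 0, 0, -36/23, 108/23]
The echelon form has 4 nonzero rows, and every pivot lies in the first 4 columns, so rank(C) = rank([C|b]) = 4.
The system is consistent.
Free variables = (unknowns) − (rank) = 4 − 4 = 0.

0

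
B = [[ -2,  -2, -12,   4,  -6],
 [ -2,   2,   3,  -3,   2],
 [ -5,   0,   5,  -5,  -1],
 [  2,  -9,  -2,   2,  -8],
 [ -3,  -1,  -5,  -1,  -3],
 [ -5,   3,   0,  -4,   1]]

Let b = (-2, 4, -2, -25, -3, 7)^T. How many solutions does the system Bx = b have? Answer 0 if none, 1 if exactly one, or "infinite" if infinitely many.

infinite

Row reduce the augmented matrix [B | b].
R2 ← R2 − R1: [0, 4, 15, -7, 8, 6]
R3 ← R3 − (5/2)·R1: [0, 5, 35, -15, 14, 3]
R4 ← R4 + R1: [0, -11, -14, 6, -14, -27]
R5 ← R5 − (3/2)·R1: [0, 2, 13, -7, 6, 0]
R6 ← R6 − (5/2)·R1: [0, 8, 30, -14, 16, 12]
R3 ← R3 − (5/4)·R2: [0, 0, 65/4, -25/4, 4, -9/2]
R4 ← R4 + (11/4)·R2: [0, 0, 109/4, -53/4, 8, -21/2]
R5 ← R5 − (1/2)·R2: [0, 0, 11/2, -7/2, 2, -3]
R6 ← R6 − (2)·R2: [0, 0, 0, 0, 0, 0]
R4 ← R4 − (109/65)·R3: [0, 0, 0, -36/13, 84/65, -192/65]
R5 ← R5 − (22/65)·R3: [0, 0, 0, -18/13, 42/65, -96/65]
R5 ← R5 − (1/2)·R4: [0, 0, 0, 0, 0, 0]
The echelon form has 4 nonzero rows, and every pivot lies in the first 5 columns, so rank(B) = rank([B|b]) = 4.
The system is consistent.
rank = 4 < 5 unknowns, so there are infinitely many solutions.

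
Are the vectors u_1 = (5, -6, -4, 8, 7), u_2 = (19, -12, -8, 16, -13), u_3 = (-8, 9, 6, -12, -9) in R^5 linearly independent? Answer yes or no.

no

Form the matrix with these vectors as rows and row reduce.
R2 ← R2 − (19/5)·R1: [0, 54/5, 36/5, -72/5, -198/5]
R3 ← R3 + (8/5)·R1: [0, -3/5, -2/5, 4/5, 11/5]
R3 ← R3 + (1/18)·R2: [0, 0, 0, 0, 0]
2 nonzero rows, so the 3 vectors span a space of dimension 2.
Since 2 < 3, the vectors are linearly dependent.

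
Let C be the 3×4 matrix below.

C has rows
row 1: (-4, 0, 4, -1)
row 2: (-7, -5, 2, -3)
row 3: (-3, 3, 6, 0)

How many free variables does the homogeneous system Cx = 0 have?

Row reduce to echelon form.
R2 ← R2 − (7/4)·R1: [0, -5, -5, -5/4]
R3 ← R3 − (3/4)·R1: [0, 3, 3, 3/4]
R3 ← R3 + (3/5)·R2: [0, 0, 0, 0]
2 nonzero rows, so rank(C) = 2.
C has 4 columns; by rank–nullity, nullity = 4 − 2 = 2.

2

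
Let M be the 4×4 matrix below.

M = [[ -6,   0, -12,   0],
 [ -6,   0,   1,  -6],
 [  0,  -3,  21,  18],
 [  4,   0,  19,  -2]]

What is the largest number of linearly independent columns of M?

4

Row reduce to echelon form.
R2 ← R2 − R1: [0, 0, 13, -6]
R4 ← R4 + (2/3)·R1: [0, 0, 11, -2]
Swap R2 ↔ R3
R4 ← R4 − (11/13)·R3: [0, 0, 0, 40/13]
Echelon form has 4 nonzero rows, so rank(M) = 4.
The rank gives the maximum number of linearly independent columns: 4.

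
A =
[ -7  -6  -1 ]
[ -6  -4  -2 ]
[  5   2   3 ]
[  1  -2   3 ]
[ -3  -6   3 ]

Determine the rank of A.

2

Row reduce to echelon form.
R2 ← R2 − (6/7)·R1: [0, 8/7, -8/7]
R3 ← R3 + (5/7)·R1: [0, -16/7, 16/7]
R4 ← R4 + (1/7)·R1: [0, -20/7, 20/7]
R5 ← R5 − (3/7)·R1: [0, -24/7, 24/7]
R3 ← R3 + (2)·R2: [0, 0, 0]
R4 ← R4 + (5/2)·R2: [0, 0, 0]
R5 ← R5 + (3)·R2: [0, 0, 0]
Echelon form has 2 nonzero rows, so rank(A) = 2.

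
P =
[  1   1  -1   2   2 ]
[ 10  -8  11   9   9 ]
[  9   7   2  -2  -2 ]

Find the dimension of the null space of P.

Row reduce to echelon form.
R2 ← R2 − (10)·R1: [0, -18, 21, -11, -11]
R3 ← R3 − (9)·R1: [0, -2, 11, -20, -20]
R3 ← R3 − (1/9)·R2: [0, 0, 26/3, -169/9, -169/9]
3 nonzero rows, so rank(P) = 3.
P has 5 columns; by rank–nullity, nullity = 5 − 3 = 2.

2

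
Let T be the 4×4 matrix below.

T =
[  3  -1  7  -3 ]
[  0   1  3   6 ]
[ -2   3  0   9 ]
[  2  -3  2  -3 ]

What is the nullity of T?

Row reduce to echelon form.
R3 ← R3 + (2/3)·R1: [0, 7/3, 14/3, 7]
R4 ← R4 − (2/3)·R1: [0, -7/3, -8/3, -1]
R3 ← R3 − (7/3)·R2: [0, 0, -7/3, -7]
R4 ← R4 + (7/3)·R2: [0, 0, 13/3, 13]
R4 ← R4 + (13/7)·R3: [0, 0, 0, 0]
3 nonzero rows, so rank(T) = 3.
T has 4 columns; by rank–nullity, nullity = 4 − 3 = 1.

1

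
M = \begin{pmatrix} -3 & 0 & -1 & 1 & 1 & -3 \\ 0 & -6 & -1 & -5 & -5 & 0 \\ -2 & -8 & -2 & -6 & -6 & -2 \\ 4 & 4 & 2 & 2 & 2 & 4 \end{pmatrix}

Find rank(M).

2

Row reduce to echelon form.
R3 ← R3 − (2/3)·R1: [0, -8, -4/3, -20/3, -20/3, 0]
R4 ← R4 + (4/3)·R1: [0, 4, 2/3, 10/3, 10/3, 0]
R3 ← R3 − (4/3)·R2: [0, 0, 0, 0, 0, 0]
R4 ← R4 + (2/3)·R2: [0, 0, 0, 0, 0, 0]
Echelon form has 2 nonzero rows, so rank(M) = 2.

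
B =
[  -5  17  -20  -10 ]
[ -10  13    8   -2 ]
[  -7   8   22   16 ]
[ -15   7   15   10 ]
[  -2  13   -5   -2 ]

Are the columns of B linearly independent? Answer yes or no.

yes

Row reduce B to echelon form.
R2 ← R2 − (2)·R1: [0, -21, 48, 18]
R3 ← R3 − (7/5)·R1: [0, -79/5, 50, 30]
R4 ← R4 − (3)·R1: [0, -44, 75, 40]
R5 ← R5 − (2/5)·R1: [0, 31/5, 3, 2]
R3 ← R3 − (79/105)·R2: [0, 0, 486/35, 576/35]
R4 ← R4 − (44/21)·R2: [0, 0, -179/7, 16/7]
R5 ← R5 + (31/105)·R2: [0, 0, 601/35, 256/35]
R4 ← R4 + (895/486)·R3: [0, 0, 0, 880/27]
R5 ← R5 − (601/486)·R3: [0, 0, 0, -352/27]
R5 ← R5 + (2/5)·R4: [0, 0, 0, 0]
4 pivots among 4 columns.
Every column is a pivot column, so the columns are linearly independent.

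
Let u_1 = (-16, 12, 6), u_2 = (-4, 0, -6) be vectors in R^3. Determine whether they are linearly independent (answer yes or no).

Form the matrix with these vectors as rows and row reduce.
R2 ← R2 − (1/4)·R1: [0, -3, -15/2]
2 nonzero rows, so the 2 vectors span a space of dimension 2.
Since 2 = 2, the vectors are linearly independent.

yes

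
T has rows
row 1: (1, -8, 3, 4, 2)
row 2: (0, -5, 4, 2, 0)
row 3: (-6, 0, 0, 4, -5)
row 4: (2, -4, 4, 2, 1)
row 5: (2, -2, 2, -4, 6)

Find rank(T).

Row reduce to echelon form.
R3 ← R3 + (6)·R1: [0, -48, 18, 28, 7]
R4 ← R4 − (2)·R1: [0, 12, -2, -6, -3]
R5 ← R5 − (2)·R1: [0, 14, -4, -12, 2]
R3 ← R3 − (48/5)·R2: [0, 0, -102/5, 44/5, 7]
R4 ← R4 + (12/5)·R2: [0, 0, 38/5, -6/5, -3]
R5 ← R5 + (14/5)·R2: [0, 0, 36/5, -32/5, 2]
R4 ← R4 + (19/51)·R3: [0, 0, 0, 106/51, -20/51]
R5 ← R5 + (6/17)·R3: [0, 0, 0, -56/17, 76/17]
R5 ← R5 + (84/53)·R4: [0, 0, 0, 0, 204/53]
Echelon form has 5 nonzero rows, so rank(T) = 5.

5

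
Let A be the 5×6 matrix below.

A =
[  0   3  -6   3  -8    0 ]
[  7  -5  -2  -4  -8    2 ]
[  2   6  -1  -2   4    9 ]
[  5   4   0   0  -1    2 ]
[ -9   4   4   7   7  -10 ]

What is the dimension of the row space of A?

5

Row reduce to echelon form.
Swap R1 ↔ R2
R3 ← R3 − (2/7)·R1: [0, 52/7, -3/7, -6/7, 44/7, 59/7]
R4 ← R4 − (5/7)·R1: [0, 53/7, 10/7, 20/7, 33/7, 4/7]
R5 ← R5 + (9/7)·R1: [0, -17/7, 10/7, 13/7, -23/7, -52/7]
R3 ← R3 − (52/21)·R2: [0, 0, 101/7, -58/7, 548/21, 59/7]
R4 ← R4 − (53/21)·R2: [0, 0, 116/7, -33/7, 523/21, 4/7]
R5 ← R5 + (17/21)·R2: [0, 0, -24/7, 30/7, -205/21, -52/7]
R4 ← R4 − (116/101)·R3: [0, 0, 0, 485/101, -1535/303, -920/101]
R5 ← R5 + (24/101)·R3: [0, 0, 0, 234/101, -1079/303, -548/101]
R5 ← R5 − (234/485)·R4: [0, 0, 0, 0, -325/291, -100/97]
Echelon form has 5 nonzero rows, so rank(A) = 5.
The row space has dimension equal to the rank: 5.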